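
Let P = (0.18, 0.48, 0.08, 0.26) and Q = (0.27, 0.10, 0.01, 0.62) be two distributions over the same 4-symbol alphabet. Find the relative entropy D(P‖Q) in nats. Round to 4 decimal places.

0.6204 nats

D(P‖Q) = Σ p·ln(p/q).
  0.18·ln(0.18/0.27) = -0.07298
  0.48·ln(0.48/0.10) = 0.75294
  0.08·ln(0.08/0.01) = 0.16636
  0.26·ln(0.26/0.62) = -0.22595
D(P‖Q) = 0.6204 nats.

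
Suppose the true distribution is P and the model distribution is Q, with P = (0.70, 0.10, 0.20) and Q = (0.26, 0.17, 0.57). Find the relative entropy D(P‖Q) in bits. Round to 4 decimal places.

0.6214 bits

D(P‖Q) = Σ p·log₂(p/q).
  0.70·log₂(0.70/0.26) = 1.00019
  0.10·log₂(0.10/0.17) = -0.07655
  0.20·log₂(0.20/0.57) = -0.30219
D(P‖Q) = 0.6214 bits.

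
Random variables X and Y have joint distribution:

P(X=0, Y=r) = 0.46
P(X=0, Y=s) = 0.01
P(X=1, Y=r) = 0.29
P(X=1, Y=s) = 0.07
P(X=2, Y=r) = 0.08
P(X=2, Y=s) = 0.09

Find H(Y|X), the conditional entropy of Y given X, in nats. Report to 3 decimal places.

0.343 nats

Chain rule: H(Y|X) = H(X,Y) − H(X).
Marginals: p(X) = (0.4700, 0.3600, 0.1700), p(Y) = (0.8300, 0.1700).
H(X,Y) = 1.3672 nats; H(X) = 1.0239 nats.
H(Y|X) = 1.3672 − 1.0239 = 0.343 nats.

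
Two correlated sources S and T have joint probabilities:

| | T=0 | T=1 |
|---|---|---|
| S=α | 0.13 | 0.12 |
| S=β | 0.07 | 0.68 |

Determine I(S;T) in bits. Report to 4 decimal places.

0.1366 bits

Marginals: p(S) = (0.2500, 0.7500), p(T) = (0.2000, 0.8000).
I(S;T) = Σ p(x,y)·log₂[p(x,y)/(p(x)p(y))].
  (α,0): 0.13·log₂(2.6000) = 0.17921
  (α,1): 0.12·log₂(0.6000) = -0.08844
  (β,0): 0.07·log₂(0.4667) = -0.07697
  (β,1): 0.68·log₂(1.1333) = 0.12279
Sum = 0.1366 bits.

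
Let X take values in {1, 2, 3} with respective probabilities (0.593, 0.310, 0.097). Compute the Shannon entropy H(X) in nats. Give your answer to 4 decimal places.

H(X) = −Σ p·ln p.
  −(0.593)·ln(0.593) = 0.30988
  −(0.310)·ln(0.310) = 0.36307
  −(0.097)·ln(0.097) = 0.22631
Sum: 0.30988 + 0.36307 + 0.22631 = 0.8993 nats.

0.8993 nats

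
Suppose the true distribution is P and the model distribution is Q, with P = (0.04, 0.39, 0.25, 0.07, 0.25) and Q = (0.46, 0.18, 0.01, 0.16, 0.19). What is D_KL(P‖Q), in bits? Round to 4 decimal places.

D(P‖Q) = Σ p·log₂(p/q).
  0.04·log₂(0.04/0.46) = -0.14094
  0.39·log₂(0.39/0.18) = 0.43504
  0.25·log₂(0.25/0.01) = 1.16096
  0.07·log₂(0.07/0.16) = -0.08349
  0.25·log₂(0.25/0.19) = 0.09898
D(P‖Q) = 1.4706 bits.

1.4706 bits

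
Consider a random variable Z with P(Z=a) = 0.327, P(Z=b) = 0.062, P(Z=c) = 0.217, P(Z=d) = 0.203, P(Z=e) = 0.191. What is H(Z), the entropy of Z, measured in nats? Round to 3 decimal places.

H(Z) = −Σ p·ln p.
  −(0.327)·ln(0.327) = 0.3655
  −(0.062)·ln(0.062) = 0.1724
  −(0.217)·ln(0.217) = 0.3315
  −(0.203)·ln(0.203) = 0.3237
  −(0.191)·ln(0.191) = 0.3162
Sum: 0.3655 + 0.1724 + 0.3315 + 0.3237 + 0.3162 = 1.509 nats.

1.509 nats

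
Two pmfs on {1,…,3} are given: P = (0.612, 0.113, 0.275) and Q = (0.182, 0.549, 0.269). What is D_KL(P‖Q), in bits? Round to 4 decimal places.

D(P‖Q) = Σ p·log₂(p/q).
  0.612·log₂(0.612/0.182) = 1.07075
  0.113·log₂(0.113/0.549) = -0.25769
  0.275·log₂(0.275/0.269) = 0.00875
D(P‖Q) = 0.8218 bits.

0.8218 bits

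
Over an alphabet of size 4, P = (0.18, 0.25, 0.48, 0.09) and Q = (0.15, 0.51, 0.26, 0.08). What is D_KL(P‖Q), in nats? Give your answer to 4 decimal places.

0.1595 nats

D(P‖Q) = Σ p·ln(p/q).
  0.18·ln(0.18/0.15) = 0.03282
  0.25·ln(0.25/0.51) = -0.17824
  0.48·ln(0.48/0.26) = 0.29429
  0.09·ln(0.09/0.08) = 0.01060
D(P‖Q) = 0.1595 nats.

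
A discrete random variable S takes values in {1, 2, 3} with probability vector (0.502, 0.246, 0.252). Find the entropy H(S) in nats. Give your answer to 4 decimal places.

1.0383 nats

H(S) = −Σ p·ln p.
  −(0.502)·ln(0.502) = 0.34596
  −(0.246)·ln(0.246) = 0.34500
  −(0.252)·ln(0.252) = 0.34734
Sum: 0.34596 + 0.34500 + 0.34734 = 1.0383 nats.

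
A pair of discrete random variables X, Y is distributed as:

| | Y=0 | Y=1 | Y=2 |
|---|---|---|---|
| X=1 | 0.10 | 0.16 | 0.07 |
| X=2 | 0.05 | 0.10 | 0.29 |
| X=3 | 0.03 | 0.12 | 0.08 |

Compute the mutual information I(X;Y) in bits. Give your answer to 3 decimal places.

0.133 bits

Marginals: p(X) = (0.3300, 0.4400, 0.2300), p(Y) = (0.1800, 0.3800, 0.4400).
I(X;Y) = Σ p(x,y)·log₂[p(x,y)/(p(x)p(y))].
  (1,0): 0.10·log₂(1.6835) = 0.0751
  (1,1): 0.16·log₂(1.2759) = 0.0562
  (1,2): 0.07·log₂(0.4821) = -0.0737
  (2,0): 0.05·log₂(0.6313) = -0.0332
  (2,1): 0.10·log₂(0.5981) = -0.0742
  (2,2): 0.29·log₂(1.4979) = 0.1691
  (3,0): 0.03·log₂(0.7246) = -0.0139
  (3,1): 0.12·log₂(1.3730) = 0.0549
  (3,2): 0.08·log₂(0.7905) = -0.0271
Sum = 0.133 bits.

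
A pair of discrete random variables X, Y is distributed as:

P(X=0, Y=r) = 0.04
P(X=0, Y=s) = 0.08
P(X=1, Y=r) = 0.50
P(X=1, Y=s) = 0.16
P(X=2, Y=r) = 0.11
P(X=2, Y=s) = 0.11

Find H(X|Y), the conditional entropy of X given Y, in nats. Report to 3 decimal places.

Chain rule: H(X|Y) = H(X,Y) − H(Y).
Marginals: p(X) = (0.1200, 0.6600, 0.2200), p(Y) = (0.6500, 0.3500).
H(X,Y) = 1.4562 nats; H(Y) = 0.6474 nats.
H(X|Y) = 1.4562 − 0.6474 = 0.809 nats.

0.809 nats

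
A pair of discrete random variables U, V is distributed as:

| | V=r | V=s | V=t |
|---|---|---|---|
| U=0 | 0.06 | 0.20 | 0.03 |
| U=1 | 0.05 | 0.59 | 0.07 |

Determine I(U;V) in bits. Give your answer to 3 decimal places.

Marginals: p(U) = (0.2900, 0.7100), p(V) = (0.1100, 0.7900, 0.1000).
I(U;V) = H(U) + H(V) − H(U,V).
H(U) = 0.8687, H(V) = 0.9511, H(U,V) = 1.7935.
I(U;V) = 0.8687 + 0.9511 − 1.7935 = 0.026 bits.

0.026 bits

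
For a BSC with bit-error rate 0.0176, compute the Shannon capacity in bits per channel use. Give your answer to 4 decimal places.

0.8723 bits

Binary symmetric channel: C = 1 − h₂(ε) where h₂ is the binary entropy function.
h₂(0.0176) = −0.0176·log₂0.0176 − 0.9824·log₂0.9824 = 0.1277.
C = 1 − 0.1277 = 0.8723 bits per channel use.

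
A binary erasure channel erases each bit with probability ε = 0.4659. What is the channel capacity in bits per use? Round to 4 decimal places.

Binary erasure channel: capacity C = 1 − ε.
C = 1 − 0.4659 = 0.5341 bits per channel use.

0.5341 bits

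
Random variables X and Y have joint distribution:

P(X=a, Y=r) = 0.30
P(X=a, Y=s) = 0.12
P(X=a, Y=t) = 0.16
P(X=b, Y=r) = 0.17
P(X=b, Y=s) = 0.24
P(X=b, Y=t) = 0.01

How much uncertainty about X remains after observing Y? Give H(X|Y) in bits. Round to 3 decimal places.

Marginals: p(X) = (0.5800, 0.4200), p(Y) = (0.4700, 0.3600, 0.1700).
H(X|Y) = Σ p(Y) · H(X|Y=·).
  Y=r: p=0.4700, H(X|Y=r) = 0.9441
  Y=s: p=0.3600, H(X|Y=s) = 0.9183
  Y=t: p=0.1700, H(X|Y=t) = 0.3228
Weighted sum = 0.829 bits.

0.829 bits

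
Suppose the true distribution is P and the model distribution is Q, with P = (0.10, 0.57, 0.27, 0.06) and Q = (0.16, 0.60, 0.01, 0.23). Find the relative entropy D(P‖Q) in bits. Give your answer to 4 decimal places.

D(P‖Q) = Σ p·log₂(p/q).
  0.10·log₂(0.10/0.16) = -0.06781
  0.57·log₂(0.57/0.60) = -0.04218
  0.27·log₂(0.27/0.01) = 1.28382
  0.06·log₂(0.06/0.23) = -0.11632
D(P‖Q) = 1.0575 bits.

1.0575 bits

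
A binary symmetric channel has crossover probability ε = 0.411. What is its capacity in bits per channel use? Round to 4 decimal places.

0.0230 bits

Binary symmetric channel: C = 1 − h₂(ε) where h₂ is the binary entropy function.
h₂(0.411) = −0.411·log₂0.411 − 0.589·log₂0.589 = 0.9770.
C = 1 − 0.9770 = 0.0230 bits per channel use.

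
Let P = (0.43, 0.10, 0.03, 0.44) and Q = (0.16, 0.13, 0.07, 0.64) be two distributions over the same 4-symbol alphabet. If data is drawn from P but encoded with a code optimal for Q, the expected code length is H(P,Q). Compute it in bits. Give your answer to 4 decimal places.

1.8296 bits

H(P,Q) = −Σ p·log₂ q.
  −0.43·log₂(0.16) = 1.13686
  −0.10·log₂(0.13) = 0.29434
  −0.03·log₂(0.07) = 0.11510
  −0.44·log₂(0.64) = 0.28330
H(P,Q) = 1.8296 bits.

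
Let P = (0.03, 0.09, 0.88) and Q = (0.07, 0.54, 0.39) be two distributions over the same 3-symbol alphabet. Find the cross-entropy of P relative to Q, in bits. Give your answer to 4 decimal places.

H(P,Q) = −Σ p·log₂ q.
  −0.03·log₂(0.07) = 0.11510
  −0.09·log₂(0.54) = 0.08001
  −0.88·log₂(0.39) = 1.19544
H(P,Q) = 1.3905 bits.

1.3905 bits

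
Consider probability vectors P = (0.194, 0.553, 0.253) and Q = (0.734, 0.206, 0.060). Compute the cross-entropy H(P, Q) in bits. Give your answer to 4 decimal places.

H(P,Q) = −Σ p·log₂ q.
  −0.194·log₂(0.734) = 0.08655
  −0.553·log₂(0.206) = 1.26044
  −0.253·log₂(0.060) = 1.02690
H(P,Q) = 2.3739 bits.

2.3739 bits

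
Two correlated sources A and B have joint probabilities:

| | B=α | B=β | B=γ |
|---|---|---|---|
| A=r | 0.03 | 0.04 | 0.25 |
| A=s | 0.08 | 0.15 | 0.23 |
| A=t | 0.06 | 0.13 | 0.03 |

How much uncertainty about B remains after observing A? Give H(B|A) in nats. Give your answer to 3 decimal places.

0.889 nats

Chain rule: H(B|A) = H(A,B) − H(A).
Marginals: p(A) = (0.3200, 0.4600, 0.2200), p(B) = (0.1700, 0.3200, 0.5100).
H(A,B) = 1.9444 nats; H(A) = 1.0549 nats.
H(B|A) = 1.9444 − 1.0549 = 0.889 nats.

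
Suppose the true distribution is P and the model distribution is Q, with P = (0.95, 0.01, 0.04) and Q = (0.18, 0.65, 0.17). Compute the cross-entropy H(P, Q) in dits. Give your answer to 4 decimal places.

0.7401 dits

H(P,Q) = −Σ p·log₁₀ q.
  −0.95·log₁₀(0.18) = 0.70749
  −0.01·log₁₀(0.65) = 0.00187
  −0.04·log₁₀(0.17) = 0.03078
H(P,Q) = 0.7401 dits.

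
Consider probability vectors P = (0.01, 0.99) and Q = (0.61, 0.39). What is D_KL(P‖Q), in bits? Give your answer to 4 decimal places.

1.2712 bits

D(P‖Q) = Σ p·log₂(p/q).
  0.01·log₂(0.01/0.61) = -0.05931
  0.99·log₂(0.99/0.39) = 1.33051
D(P‖Q) = 1.2712 bits.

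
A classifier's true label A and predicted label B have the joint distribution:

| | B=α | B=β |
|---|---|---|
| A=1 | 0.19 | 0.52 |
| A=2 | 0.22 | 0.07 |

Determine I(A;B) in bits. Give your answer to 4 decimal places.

0.1503 bits

Marginals: p(A) = (0.7100, 0.2900), p(B) = (0.4100, 0.5900).
I(A;B) = H(A) + H(B) − H(A,B).
H(A) = 0.8687, H(B) = 0.9765, H(A,B) = 1.6949.
I(A;B) = 0.8687 + 0.9765 − 1.6949 = 0.1503 bits.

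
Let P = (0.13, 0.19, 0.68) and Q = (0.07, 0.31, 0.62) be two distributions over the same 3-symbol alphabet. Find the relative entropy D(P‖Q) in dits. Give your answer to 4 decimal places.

D(P‖Q) = Σ p·log₁₀(p/q).
  0.13·log₁₀(0.13/0.07) = 0.03495
  0.19·log₁₀(0.19/0.31) = -0.04040
  0.68·log₁₀(0.68/0.62) = 0.02728
D(P‖Q) = 0.0218 dits.

0.0218 dits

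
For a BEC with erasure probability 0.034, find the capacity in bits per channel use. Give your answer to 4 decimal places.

0.9660 bits

Binary erasure channel: capacity C = 1 − ε.
C = 1 − 0.034 = 0.9660 bits per channel use.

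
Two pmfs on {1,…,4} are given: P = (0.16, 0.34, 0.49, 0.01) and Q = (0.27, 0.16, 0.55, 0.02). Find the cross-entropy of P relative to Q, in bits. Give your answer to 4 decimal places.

H(P,Q) = −Σ p·log₂ q.
  −0.16·log₂(0.27) = 0.30223
  −0.34·log₂(0.16) = 0.89891
  −0.49·log₂(0.55) = 0.42262
  −0.01·log₂(0.02) = 0.05644
H(P,Q) = 1.6802 bits.

1.6802 bits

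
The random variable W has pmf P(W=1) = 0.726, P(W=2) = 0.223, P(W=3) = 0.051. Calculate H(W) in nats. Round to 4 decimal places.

0.7189 nats

H(W) = −Σ p·ln p.
  −(0.726)·ln(0.726) = 0.23247
  −(0.223)·ln(0.223) = 0.33463
  −(0.051)·ln(0.051) = 0.15177
Sum: 0.23247 + 0.33463 + 0.15177 = 0.7189 nats.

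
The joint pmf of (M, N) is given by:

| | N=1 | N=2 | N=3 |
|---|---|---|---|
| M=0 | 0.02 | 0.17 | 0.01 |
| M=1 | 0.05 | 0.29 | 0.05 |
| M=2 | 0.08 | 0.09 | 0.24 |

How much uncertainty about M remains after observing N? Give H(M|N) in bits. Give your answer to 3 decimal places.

Chain rule: H(M|N) = H(M,N) − H(N).
Marginals: p(M) = (0.2000, 0.3900, 0.4100), p(N) = (0.1500, 0.5500, 0.3000).
H(M,N) = 2.6623 bits; H(N) = 1.4060 bits.
H(M|N) = 2.6623 − 1.4060 = 1.256 bits.

1.256 bits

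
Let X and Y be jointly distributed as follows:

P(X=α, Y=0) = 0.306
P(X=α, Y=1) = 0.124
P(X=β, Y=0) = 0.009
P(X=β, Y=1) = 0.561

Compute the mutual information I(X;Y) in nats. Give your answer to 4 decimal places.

Marginals: p(X) = (0.4300, 0.5700), p(Y) = (0.3150, 0.6850).
I(X;Y) = Σ p(x,y)·ln[p(x,y)/(p(x)p(y))].
  (α,0): 0.306·ln(2.2591) = 0.24938
  (α,1): 0.124·ln(0.4210) = -0.10728
  (β,0): 0.009·ln(0.0501) = -0.02694
  (β,1): 0.561·ln(1.4368) = 0.20332
Sum = 0.3185 nats.

0.3185 nats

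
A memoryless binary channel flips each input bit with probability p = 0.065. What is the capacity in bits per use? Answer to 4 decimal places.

0.6530 bits

Binary symmetric channel: C = 1 − h₂(ε) where h₂ is the binary entropy function.
h₂(0.065) = −0.065·log₂0.065 − 0.935·log₂0.935 = 0.3470.
C = 1 − 0.3470 = 0.6530 bits per channel use.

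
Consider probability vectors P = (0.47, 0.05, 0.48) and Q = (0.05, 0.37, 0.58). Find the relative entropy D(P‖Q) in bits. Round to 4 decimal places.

1.2439 bits

D(P‖Q) = Σ p·log₂(p/q).
  0.47·log₂(0.47/0.05) = 1.51935
  0.05·log₂(0.05/0.37) = -0.14438
  0.48·log₂(0.48/0.58) = -0.13105
D(P‖Q) = 1.2439 bits.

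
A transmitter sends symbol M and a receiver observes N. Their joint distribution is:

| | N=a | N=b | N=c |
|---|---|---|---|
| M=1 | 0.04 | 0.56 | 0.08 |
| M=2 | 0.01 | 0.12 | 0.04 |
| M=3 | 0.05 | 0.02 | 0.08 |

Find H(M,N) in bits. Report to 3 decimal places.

2.185 bits

H(M,N) = −Σ p(x,y)·log₂ p(x,y) over all 9 cells.
  cell (1,a): −0.04·log₂0.04 = 0.1858
  cell (1,b): −0.56·log₂0.56 = 0.4684
  cell (1,c): −0.08·log₂0.08 = 0.2915
  cell (2,a): −0.01·log₂0.01 = 0.0664
  cell (2,b): −0.12·log₂0.12 = 0.3671
  cell (2,c): −0.04·log₂0.04 = 0.1858
  cell (3,a): −0.05·log₂0.05 = 0.2161
  cell (3,b): −0.02·log₂0.02 = 0.1129
  cell (3,c): −0.08·log₂0.08 = 0.2915
Sum = 2.185 bits.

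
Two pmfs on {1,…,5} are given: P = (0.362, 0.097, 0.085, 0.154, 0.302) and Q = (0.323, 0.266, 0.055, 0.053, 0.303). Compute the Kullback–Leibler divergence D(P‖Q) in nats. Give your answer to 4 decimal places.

D(P‖Q) = Σ p·ln(p/q).
  0.362·ln(0.362/0.323) = 0.04127
  0.097·ln(0.097/0.266) = -0.09785
  0.085·ln(0.085/0.055) = 0.03700
  0.154·ln(0.154/0.053) = 0.16427
  0.302·ln(0.302/0.303) = -0.00100
D(P‖Q) = 0.1437 nats.

0.1437 nats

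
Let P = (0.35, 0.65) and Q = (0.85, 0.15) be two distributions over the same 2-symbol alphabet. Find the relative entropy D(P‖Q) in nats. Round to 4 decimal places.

0.6426 nats

D(P‖Q) = Σ p·ln(p/q).
  0.35·ln(0.35/0.85) = -0.31056
  0.65·ln(0.65/0.15) = 0.95312
D(P‖Q) = 0.6426 nats.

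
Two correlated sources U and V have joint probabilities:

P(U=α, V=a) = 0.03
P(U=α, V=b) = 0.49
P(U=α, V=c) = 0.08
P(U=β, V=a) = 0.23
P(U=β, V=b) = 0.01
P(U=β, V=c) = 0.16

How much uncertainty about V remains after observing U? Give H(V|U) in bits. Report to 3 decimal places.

0.954 bits

Marginals: p(U) = (0.6000, 0.4000), p(V) = (0.2600, 0.5000, 0.2400).
H(V|U) = Σ p(U) · H(V|U=·).
  U=α: p=0.6000, H(V|U=α) = 0.8423
  U=β: p=0.4000, H(V|U=β) = 1.1209
Weighted sum = 0.954 bits.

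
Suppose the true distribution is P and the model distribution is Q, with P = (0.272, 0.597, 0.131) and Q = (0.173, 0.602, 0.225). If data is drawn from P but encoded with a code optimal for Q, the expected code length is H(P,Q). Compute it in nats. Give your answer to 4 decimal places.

0.9756 nats

H(P,Q) = −Σ p·ln q.
  −0.272·ln(0.173) = 0.47721
  −0.597·ln(0.602) = 0.30298
  −0.131·ln(0.225) = 0.19541
H(P,Q) = 0.9756 nats.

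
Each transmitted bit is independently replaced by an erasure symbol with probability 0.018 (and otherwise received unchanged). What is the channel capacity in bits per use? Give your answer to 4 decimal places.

0.9820 bits

Binary erasure channel: capacity C = 1 − ε.
C = 1 − 0.018 = 0.9820 bits per channel use.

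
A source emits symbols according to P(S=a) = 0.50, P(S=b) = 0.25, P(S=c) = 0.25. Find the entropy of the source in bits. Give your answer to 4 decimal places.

H(S) = −Σ p·log₂ p.
  −(0.50)·log₂(0.50) = 0.50000
  −(0.25)·log₂(0.25) = 0.50000
  −(0.25)·log₂(0.25) = 0.50000
Sum: 0.50000 + 0.50000 + 0.50000 = 1.5000 bits.

1.5000 bits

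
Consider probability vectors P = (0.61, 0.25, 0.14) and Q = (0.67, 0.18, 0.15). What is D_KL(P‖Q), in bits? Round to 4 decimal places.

0.0220 bits

D(P‖Q) = Σ p·log₂(p/q).
  0.61·log₂(0.61/0.67) = -0.08256
  0.25·log₂(0.25/0.18) = 0.11848
  0.14·log₂(0.14/0.15) = -0.01393
D(P‖Q) = 0.0220 bits.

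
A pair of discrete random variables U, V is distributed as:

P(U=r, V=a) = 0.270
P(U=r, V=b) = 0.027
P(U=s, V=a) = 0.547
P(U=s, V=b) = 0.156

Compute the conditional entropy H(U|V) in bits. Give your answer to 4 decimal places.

0.8584 bits

Marginals: p(U) = (0.2970, 0.7030), p(V) = (0.8170, 0.1830).
H(U|V) = Σ p(V) · H(U|V=·).
  V=a: p=0.8170, H(U|V=a) = 0.9154
  V=b: p=0.1830, H(U|V=b) = 0.6037
Weighted sum = 0.8584 bits.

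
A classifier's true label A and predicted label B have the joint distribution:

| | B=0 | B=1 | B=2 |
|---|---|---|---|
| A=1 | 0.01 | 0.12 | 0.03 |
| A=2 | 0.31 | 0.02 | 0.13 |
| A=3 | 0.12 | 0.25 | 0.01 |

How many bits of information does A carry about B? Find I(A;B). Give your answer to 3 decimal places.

Marginals: p(A) = (0.1600, 0.4600, 0.3800), p(B) = (0.4400, 0.3900, 0.1700).
I(A;B) = H(A) + H(B) − H(A,B).
H(A) = 1.4688, H(B) = 1.4855, H(A,B) = 2.5381.
I(A;B) = 1.4688 + 1.4855 − 2.5381 = 0.416 bits.

0.416 bits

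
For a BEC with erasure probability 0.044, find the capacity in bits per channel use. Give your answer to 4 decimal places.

0.9560 bits

Binary erasure channel: capacity C = 1 − ε.
C = 1 − 0.044 = 0.9560 bits per channel use.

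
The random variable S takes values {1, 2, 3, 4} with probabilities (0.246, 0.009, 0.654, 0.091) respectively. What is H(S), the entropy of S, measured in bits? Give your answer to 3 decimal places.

1.274 bits

H(S) = −Σ p·log₂ p.
  −(0.246)·log₂(0.246) = 0.4977
  −(0.009)·log₂(0.009) = 0.0612
  −(0.654)·log₂(0.654) = 0.4007
  −(0.091)·log₂(0.091) = 0.3147
Sum: 0.4977 + 0.0612 + 0.4007 + 0.3147 = 1.274 bits.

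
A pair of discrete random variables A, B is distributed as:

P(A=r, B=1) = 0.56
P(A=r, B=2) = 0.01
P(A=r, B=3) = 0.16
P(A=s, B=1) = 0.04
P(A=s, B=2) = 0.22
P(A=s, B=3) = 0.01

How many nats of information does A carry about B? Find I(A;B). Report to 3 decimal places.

0.357 nats

Marginals: p(A) = (0.7300, 0.2700), p(B) = (0.6000, 0.2300, 0.1700).
I(A;B) = Σ p(x,y)·ln[p(x,y)/(p(x)p(y))].
  (r,1): 0.56·ln(1.2785) = 0.1376
  (r,2): 0.01·ln(0.0596) = -0.0282
  (r,3): 0.16·ln(1.2893) = 0.0407
  (s,1): 0.04·ln(0.2469) = -0.0559
  (s,2): 0.22·ln(3.5427) = 0.2783
  (s,3): 0.01·ln(0.2179) = -0.0152
Sum = 0.357 nats.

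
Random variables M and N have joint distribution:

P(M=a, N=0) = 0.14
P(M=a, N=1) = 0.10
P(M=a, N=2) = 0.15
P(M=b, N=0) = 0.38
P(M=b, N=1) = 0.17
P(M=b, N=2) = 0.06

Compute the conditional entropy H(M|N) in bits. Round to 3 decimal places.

0.875 bits

Marginals: p(M) = (0.3900, 0.6100), p(N) = (0.5200, 0.2700, 0.2100).
H(M|N) = Σ p(N) · H(M|N=·).
  N=0: p=0.5200, H(M|N=0) = 0.8404
  N=1: p=0.2700, H(M|N=1) = 0.9510
  N=2: p=0.2100, H(M|N=2) = 0.8631
Weighted sum = 0.875 bits.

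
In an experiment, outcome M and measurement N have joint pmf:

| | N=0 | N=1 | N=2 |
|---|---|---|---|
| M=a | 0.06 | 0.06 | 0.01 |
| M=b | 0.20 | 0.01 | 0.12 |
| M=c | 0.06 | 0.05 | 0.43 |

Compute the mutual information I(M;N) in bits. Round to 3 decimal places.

Marginals: p(M) = (0.1300, 0.3300, 0.5400), p(N) = (0.3200, 0.1200, 0.5600).
I(M;N) = Σ p(x,y)·log₂[p(x,y)/(p(x)p(y))].
  (a,0): 0.06·log₂(1.4423) = 0.0317
  (a,1): 0.06·log₂(3.8462) = 0.1166
  (a,2): 0.01·log₂(0.1374) = -0.0286
  (b,0): 0.20·log₂(1.8939) = 0.1843
  (b,1): 0.01·log₂(0.2525) = -0.0199
  (b,2): 0.12·log₂(0.6494) = -0.0748
  (c,0): 0.06·log₂(0.3472) = -0.0916
  (c,1): 0.05·log₂(0.7716) = -0.0187
  (c,2): 0.43·log₂(1.4220) = 0.2184
Sum = 0.317 bits.

0.317 bits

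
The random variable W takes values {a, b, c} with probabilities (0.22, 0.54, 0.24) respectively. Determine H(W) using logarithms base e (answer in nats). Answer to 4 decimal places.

1.0084 nats

H(W) = −Σ p·ln p.
  −(0.22)·ln(0.22) = 0.33311
  −(0.54)·ln(0.54) = 0.33274
  −(0.24)·ln(0.24) = 0.34251
Sum: 0.33311 + 0.33274 + 0.34251 = 1.0084 nats.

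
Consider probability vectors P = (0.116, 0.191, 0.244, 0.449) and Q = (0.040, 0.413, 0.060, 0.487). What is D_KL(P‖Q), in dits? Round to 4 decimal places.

0.1225 dits

D(P‖Q) = Σ p·log₁₀(p/q).
  0.116·log₁₀(0.116/0.040) = 0.05364
  0.191·log₁₀(0.191/0.413) = -0.06397
  0.244·log₁₀(0.244/0.060) = 0.14865
  0.449·log₁₀(0.449/0.487) = -0.01584
D(P‖Q) = 0.1225 dits.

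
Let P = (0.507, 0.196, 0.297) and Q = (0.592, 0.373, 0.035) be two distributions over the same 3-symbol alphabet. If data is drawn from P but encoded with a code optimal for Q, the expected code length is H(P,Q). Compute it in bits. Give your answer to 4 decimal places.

2.0988 bits

H(P,Q) = −Σ p·log₂ q.
  −0.507·log₂(0.592) = 0.38346
  −0.196·log₂(0.373) = 0.27886
  −0.297·log₂(0.035) = 1.43644
H(P,Q) = 2.0988 bits.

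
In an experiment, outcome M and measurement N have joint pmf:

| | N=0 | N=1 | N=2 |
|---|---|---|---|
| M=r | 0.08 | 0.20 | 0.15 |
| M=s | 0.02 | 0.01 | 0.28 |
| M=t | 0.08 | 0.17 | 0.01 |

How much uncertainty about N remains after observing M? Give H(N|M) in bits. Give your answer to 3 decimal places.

Marginals: p(M) = (0.4300, 0.3100, 0.2600), p(N) = (0.1800, 0.3800, 0.4400).
H(N|M) = Σ p(M) · H(N|M=·).
  M=r: p=0.4300, H(N|M=r) = 1.4951
  M=s: p=0.3100, H(N|M=s) = 0.5476
  M=t: p=0.2600, H(N|M=t) = 1.1048
Weighted sum = 1.100 bits.

1.100 bits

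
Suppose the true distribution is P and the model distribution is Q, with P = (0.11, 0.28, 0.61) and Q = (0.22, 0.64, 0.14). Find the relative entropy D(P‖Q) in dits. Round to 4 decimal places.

D(P‖Q) = Σ p·log₁₀(p/q).
  0.11·log₁₀(0.11/0.22) = -0.03311
  0.28·log₁₀(0.28/0.64) = -0.10053
  0.61·log₁₀(0.61/0.14) = 0.38991
D(P‖Q) = 0.2563 dits.

0.2563 dits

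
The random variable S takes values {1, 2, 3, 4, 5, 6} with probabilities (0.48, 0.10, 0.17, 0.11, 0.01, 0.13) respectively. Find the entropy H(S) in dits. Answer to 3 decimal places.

H(S) = −Σ p·log₁₀ p.
  −(0.48)·log₁₀(0.48) = 0.1530
  −(0.10)·log₁₀(0.10) = 0.1000
  −(0.17)·log₁₀(0.17) = 0.1308
  −(0.11)·log₁₀(0.11) = 0.1054
  −(0.01)·log₁₀(0.01) = 0.0200
  −(0.13)·log₁₀(0.13) = 0.1152
Sum: 0.1530 + 0.1000 + 0.1308 + 0.1054 + 0.0200 + 0.1152 = 0.624 dits.

0.624 dits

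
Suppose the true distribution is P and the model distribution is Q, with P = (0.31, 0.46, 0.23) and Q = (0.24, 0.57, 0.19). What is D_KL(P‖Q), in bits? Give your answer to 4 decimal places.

0.0356 bits

D(P‖Q) = Σ p·log₂(p/q).
  0.31·log₂(0.31/0.24) = 0.11446
  0.46·log₂(0.46/0.57) = -0.14229
  0.23·log₂(0.23/0.19) = 0.06340
D(P‖Q) = 0.0356 bits.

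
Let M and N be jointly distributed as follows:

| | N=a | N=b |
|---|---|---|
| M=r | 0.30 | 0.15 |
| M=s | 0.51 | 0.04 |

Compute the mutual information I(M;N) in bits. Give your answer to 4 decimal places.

Marginals: p(M) = (0.4500, 0.5500), p(N) = (0.8100, 0.1900).
I(M;N) = Σ p(x,y)·log₂[p(x,y)/(p(x)p(y))].
  (r,a): 0.30·log₂(0.8230) = -0.08429
  (r,b): 0.15·log₂(1.7544) = 0.12164
  (s,a): 0.51·log₂(1.1448) = 0.09949
  (s,b): 0.04·log₂(0.3828) = -0.05542
Sum = 0.0814 bits.

0.0814 bits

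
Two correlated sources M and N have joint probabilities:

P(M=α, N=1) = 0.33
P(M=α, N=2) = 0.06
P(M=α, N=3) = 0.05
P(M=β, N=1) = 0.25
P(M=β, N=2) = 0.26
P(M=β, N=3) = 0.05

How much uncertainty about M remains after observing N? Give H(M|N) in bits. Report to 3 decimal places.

Marginals: p(M) = (0.4400, 0.5600), p(N) = (0.5800, 0.3200, 0.1000).
H(M|N) = Σ p(N) · H(M|N=·).
  N=1: p=0.5800, H(M|N=1) = 0.9862
  N=2: p=0.3200, H(M|N=2) = 0.6962
  N=3: p=0.1000, H(M|N=3) = 1.0000
Weighted sum = 0.895 bits.

0.895 bits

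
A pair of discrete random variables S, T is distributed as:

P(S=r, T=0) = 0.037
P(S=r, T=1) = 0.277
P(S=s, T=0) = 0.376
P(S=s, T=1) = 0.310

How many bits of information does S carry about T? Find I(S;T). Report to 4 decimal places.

0.1324 bits

Marginals: p(S) = (0.3140, 0.6860), p(T) = (0.4130, 0.5870).
I(S;T) = Σ p(x,y)·log₂[p(x,y)/(p(x)p(y))].
  (r,0): 0.037·log₂(0.2853) = -0.06695
  (r,1): 0.277·log₂(1.5028) = 0.16279
  (s,0): 0.376·log₂(1.3271) = 0.15352
  (s,1): 0.310·log₂(0.7698) = -0.11699
Sum = 0.1324 bits.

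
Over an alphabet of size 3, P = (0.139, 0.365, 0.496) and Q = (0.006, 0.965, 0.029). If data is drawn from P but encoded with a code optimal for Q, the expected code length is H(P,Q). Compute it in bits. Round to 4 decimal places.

H(P,Q) = −Σ p·log₂ q.
  −0.139·log₂(0.006) = 1.02593
  −0.365·log₂(0.965) = 0.01876
  −0.496·log₂(0.029) = 2.53347
H(P,Q) = 3.5782 bits.

3.5782 bits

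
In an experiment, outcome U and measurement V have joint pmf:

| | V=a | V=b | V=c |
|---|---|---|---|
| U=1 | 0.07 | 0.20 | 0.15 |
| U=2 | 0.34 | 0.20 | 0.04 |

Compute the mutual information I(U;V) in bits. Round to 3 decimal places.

0.170 bits

Marginals: p(U) = (0.4200, 0.5800), p(V) = (0.4100, 0.4000, 0.1900).
I(U;V) = Σ p(x,y)·log₂[p(x,y)/(p(x)p(y))].
  (1,a): 0.07·log₂(0.4065) = -0.0909
  (1,b): 0.20·log₂(1.1905) = 0.0503
  (1,c): 0.15·log₂(1.8797) = 0.1366
  (2,a): 0.34·log₂(1.4298) = 0.1754
  (2,b): 0.20·log₂(0.8621) = -0.0428
  (2,c): 0.04·log₂(0.3630) = -0.0585
Sum = 0.170 bits.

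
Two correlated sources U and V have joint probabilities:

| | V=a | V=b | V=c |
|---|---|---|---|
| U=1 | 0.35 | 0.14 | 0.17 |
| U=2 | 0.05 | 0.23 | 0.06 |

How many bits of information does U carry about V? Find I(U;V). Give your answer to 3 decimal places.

0.163 bits

Marginals: p(U) = (0.6600, 0.3400), p(V) = (0.4000, 0.3700, 0.2300).
I(U;V) = Σ p(x,y)·log₂[p(x,y)/(p(x)p(y))].
  (1,a): 0.35·log₂(1.3258) = 0.1424
  (1,b): 0.14·log₂(0.5733) = -0.1124
  (1,c): 0.17·log₂(1.1199) = 0.0278
  (2,a): 0.05·log₂(0.3676) = -0.0722
  (2,b): 0.23·log₂(1.8283) = 0.2002
  (2,c): 0.06·log₂(0.7673) = -0.0229
Sum = 0.163 bits.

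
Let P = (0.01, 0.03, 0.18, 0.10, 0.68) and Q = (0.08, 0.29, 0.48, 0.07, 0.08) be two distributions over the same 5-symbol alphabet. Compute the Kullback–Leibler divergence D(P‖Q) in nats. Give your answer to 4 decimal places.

D(P‖Q) = Σ p·ln(p/q).
  0.01·ln(0.01/0.08) = -0.02079
  0.03·ln(0.03/0.29) = -0.06806
  0.18·ln(0.18/0.48) = -0.17655
  0.10·ln(0.10/0.07) = 0.03567
  0.68·ln(0.68/0.08) = 1.45524
D(P‖Q) = 1.2255 nats.

1.2255 nats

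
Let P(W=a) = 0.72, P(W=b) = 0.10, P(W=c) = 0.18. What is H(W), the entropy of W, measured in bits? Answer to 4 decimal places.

H(W) = −Σ p·log₂ p.
  −(0.72)·log₂(0.72) = 0.34123
  −(0.10)·log₂(0.10) = 0.33219
  −(0.18)·log₂(0.18) = 0.44531
Sum: 0.34123 + 0.33219 + 0.44531 = 1.1187 bits.

1.1187 bits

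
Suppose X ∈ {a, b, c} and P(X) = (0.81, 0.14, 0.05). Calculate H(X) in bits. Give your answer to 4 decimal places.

H(X) = −Σ p·log₂ p.
  −(0.81)·log₂(0.81) = 0.24625
  −(0.14)·log₂(0.14) = 0.39711
  −(0.05)·log₂(0.05) = 0.21610
Sum: 0.24625 + 0.39711 + 0.21610 = 0.8595 bits.

0.8595 bits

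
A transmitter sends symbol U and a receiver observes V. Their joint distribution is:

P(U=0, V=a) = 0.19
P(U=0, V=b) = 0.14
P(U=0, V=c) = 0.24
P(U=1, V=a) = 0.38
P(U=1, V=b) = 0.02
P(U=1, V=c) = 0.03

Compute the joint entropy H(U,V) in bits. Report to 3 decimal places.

2.142 bits

H(U,V) = −Σ p(x,y)·log₂ p(x,y) over all 6 cells.
  cell (0,a): −0.19·log₂0.19 = 0.4552
  cell (0,b): −0.14·log₂0.14 = 0.3971
  cell (0,c): −0.24·log₂0.24 = 0.4941
  cell (1,a): −0.38·log₂0.38 = 0.5305
  cell (1,b): −0.02·log₂0.02 = 0.1129
  cell (1,c): −0.03·log₂0.03 = 0.1518
Sum = 2.142 bits.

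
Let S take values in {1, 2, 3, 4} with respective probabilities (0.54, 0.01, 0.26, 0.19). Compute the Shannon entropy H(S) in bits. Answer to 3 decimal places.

1.507 bits

H(S) = −Σ p·log₂ p.
  −(0.54)·log₂(0.54) = 0.4800
  −(0.01)·log₂(0.01) = 0.0664
  −(0.26)·log₂(0.26) = 0.5053
  −(0.19)·log₂(0.19) = 0.4552
Sum: 0.4800 + 0.0664 + 0.5053 + 0.4552 = 1.507 bits.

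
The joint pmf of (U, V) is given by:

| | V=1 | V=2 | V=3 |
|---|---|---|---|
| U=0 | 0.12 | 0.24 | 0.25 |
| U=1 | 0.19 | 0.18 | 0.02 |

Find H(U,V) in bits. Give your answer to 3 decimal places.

2.375 bits

H(U,V) = −Σ p(x,y)·log₂ p(x,y) over all 6 cells.
  cell (0,1): −0.12·log₂0.12 = 0.3671
  cell (0,2): −0.24·log₂0.24 = 0.4941
  cell (0,3): −0.25·log₂0.25 = 0.5000
  cell (1,1): −0.19·log₂0.19 = 0.4552
  cell (1,2): −0.18·log₂0.18 = 0.4453
  cell (1,3): −0.02·log₂0.02 = 0.1129
Sum = 2.375 bits.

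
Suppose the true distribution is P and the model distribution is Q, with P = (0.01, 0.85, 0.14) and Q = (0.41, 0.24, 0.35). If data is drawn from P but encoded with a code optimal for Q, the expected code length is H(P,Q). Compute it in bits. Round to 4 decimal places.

H(P,Q) = −Σ p·log₂ q.
  −0.01·log₂(0.41) = 0.01286
  −0.85·log₂(0.24) = 1.75006
  −0.14·log₂(0.35) = 0.21204
H(P,Q) = 1.9750 bits.

1.9750 bits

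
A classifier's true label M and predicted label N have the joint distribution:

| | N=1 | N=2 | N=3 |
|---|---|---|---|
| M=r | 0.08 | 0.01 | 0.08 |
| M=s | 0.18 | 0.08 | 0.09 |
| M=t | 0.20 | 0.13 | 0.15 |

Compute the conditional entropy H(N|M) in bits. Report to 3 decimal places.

Marginals: p(M) = (0.1700, 0.3500, 0.4800), p(N) = (0.4600, 0.2200, 0.3200).
H(N|M) = Σ p(M) · H(N|M=·).
  M=r: p=0.1700, H(N|M=r) = 1.2639
  M=s: p=0.3500, H(N|M=s) = 1.4839
  M=t: p=0.4800, H(N|M=t) = 1.5611
Weighted sum = 1.484 bits.

1.484 bits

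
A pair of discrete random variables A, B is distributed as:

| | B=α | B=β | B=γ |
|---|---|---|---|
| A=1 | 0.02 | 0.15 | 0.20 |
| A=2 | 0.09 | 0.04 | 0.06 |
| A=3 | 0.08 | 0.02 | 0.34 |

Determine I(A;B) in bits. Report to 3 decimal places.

0.214 bits

Marginals: p(A) = (0.3700, 0.1900, 0.4400), p(B) = (0.1900, 0.2100, 0.6000).
I(A;B) = H(A) + H(B) − H(A,B).
H(A) = 1.5071, H(B) = 1.3702, H(A,B) = 2.6633.
I(A;B) = 1.5071 + 1.3702 − 2.6633 = 0.214 bits.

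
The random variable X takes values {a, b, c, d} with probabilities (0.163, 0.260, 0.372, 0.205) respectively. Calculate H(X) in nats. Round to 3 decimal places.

1.339 nats

H(X) = −Σ p·ln p.
  −(0.163)·ln(0.163) = 0.2957
  −(0.260)·ln(0.260) = 0.3502
  −(0.372)·ln(0.372) = 0.3679
  −(0.205)·ln(0.205) = 0.3249
Sum: 0.2957 + 0.3502 + 0.3679 + 0.3249 = 1.339 nats.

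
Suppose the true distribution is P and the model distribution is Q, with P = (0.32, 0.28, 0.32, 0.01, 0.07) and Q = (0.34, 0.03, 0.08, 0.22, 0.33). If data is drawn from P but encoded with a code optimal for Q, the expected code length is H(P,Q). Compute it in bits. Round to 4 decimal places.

H(P,Q) = −Σ p·log₂ q.
  −0.32·log₂(0.34) = 0.49805
  −0.28·log₂(0.03) = 1.41649
  −0.32·log₂(0.08) = 1.16603
  −0.01·log₂(0.22) = 0.02184
  −0.07·log₂(0.33) = 0.11196
H(P,Q) = 3.2144 bits.

3.2144 bits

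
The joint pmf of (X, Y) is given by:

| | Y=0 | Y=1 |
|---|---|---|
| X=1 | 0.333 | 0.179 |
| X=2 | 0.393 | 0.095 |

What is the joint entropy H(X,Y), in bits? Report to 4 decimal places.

H(X,Y) = −Σ p(x,y)·log₂ p(x,y) over all 4 cells.
  cell (1,0): −0.333·log₂0.333 = 0.52827
  cell (1,1): −0.179·log₂0.179 = 0.44427
  cell (2,0): −0.393·log₂0.393 = 0.52953
  cell (2,1): −0.095·log₂0.095 = 0.32261
Sum = 1.8247 bits.

1.8247 bits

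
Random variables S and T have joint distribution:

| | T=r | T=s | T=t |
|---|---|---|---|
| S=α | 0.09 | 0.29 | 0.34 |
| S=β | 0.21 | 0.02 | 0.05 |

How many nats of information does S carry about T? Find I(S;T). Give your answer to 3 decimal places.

Marginals: p(S) = (0.7200, 0.2800), p(T) = (0.3000, 0.3100, 0.3900).
I(S;T) = Σ p(x,y)·ln[p(x,y)/(p(x)p(y))].
  (α,r): 0.09·ln(0.4167) = -0.0788
  (α,s): 0.29·ln(1.2993) = 0.0759
  (α,t): 0.34·ln(1.2108) = 0.0650
  (β,r): 0.21·ln(2.5000) = 0.1924
  (β,s): 0.02·ln(0.2304) = -0.0294
  (β,t): 0.05·ln(0.4579) = -0.0391
Sum = 0.186 nats.

0.186 nats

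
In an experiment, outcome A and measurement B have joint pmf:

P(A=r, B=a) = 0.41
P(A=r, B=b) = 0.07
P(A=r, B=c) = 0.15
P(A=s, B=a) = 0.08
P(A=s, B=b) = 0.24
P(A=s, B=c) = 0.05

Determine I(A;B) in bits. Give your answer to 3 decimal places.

Marginals: p(A) = (0.6300, 0.3700), p(B) = (0.4900, 0.3100, 0.2000).
I(A;B) = H(A) + H(B) − H(A,B).
H(A) = 0.9507, H(B) = 1.4925, H(A,B) = 2.2082.
I(A;B) = 0.9507 + 1.4925 − 2.2082 = 0.235 bits.

0.235 bits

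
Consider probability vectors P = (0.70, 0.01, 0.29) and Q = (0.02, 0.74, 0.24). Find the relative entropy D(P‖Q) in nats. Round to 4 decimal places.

D(P‖Q) = Σ p·ln(p/q).
  0.70·ln(0.70/0.02) = 2.48874
  0.01·ln(0.01/0.74) = -0.04304
  0.29·ln(0.29/0.24) = 0.05488
D(P‖Q) = 2.5006 nats.

2.5006 nats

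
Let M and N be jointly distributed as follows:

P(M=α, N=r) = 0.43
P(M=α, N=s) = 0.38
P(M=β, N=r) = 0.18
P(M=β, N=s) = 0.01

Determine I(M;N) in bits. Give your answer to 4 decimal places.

0.1005 bits

Marginals: p(M) = (0.8100, 0.1900), p(N) = (0.6100, 0.3900).
I(M;N) = H(M) + H(N) − H(M,N).
H(M) = 0.7015, H(N) = 0.9648, H(M,N) = 1.5658.
I(M;N) = 0.7015 + 0.9648 − 1.5658 = 0.1005 bits.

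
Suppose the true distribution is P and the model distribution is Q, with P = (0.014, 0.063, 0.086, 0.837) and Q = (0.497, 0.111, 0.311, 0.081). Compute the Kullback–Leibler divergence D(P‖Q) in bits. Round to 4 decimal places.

2.5370 bits

D(P‖Q) = Σ p·log₂(p/q).
  0.014·log₂(0.014/0.497) = -0.07210
  0.063·log₂(0.063/0.111) = -0.05148
  0.086·log₂(0.086/0.311) = -0.15949
  0.837·log₂(0.837/0.081) = 2.82005
D(P‖Q) = 2.5370 bits.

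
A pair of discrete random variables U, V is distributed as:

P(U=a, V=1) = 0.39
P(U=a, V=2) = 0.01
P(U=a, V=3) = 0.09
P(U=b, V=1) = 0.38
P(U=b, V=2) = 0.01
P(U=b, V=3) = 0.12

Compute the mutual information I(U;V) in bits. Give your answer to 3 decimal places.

0.003 bits

Marginals: p(U) = (0.4900, 0.5100), p(V) = (0.7700, 0.0200, 0.2100).
I(U;V) = Σ p(x,y)·log₂[p(x,y)/(p(x)p(y))].
  (a,1): 0.39·log₂(1.0337) = 0.0186
  (a,2): 0.01·log₂(1.0204) = 0.0003
  (a,3): 0.09·log₂(0.8746) = -0.0174
  (b,1): 0.38·log₂(0.9677) = -0.0180
  (b,2): 0.01·log₂(0.9804) = -0.0003
  (b,3): 0.12·log₂(1.1204) = 0.0197
Sum = 0.003 bits.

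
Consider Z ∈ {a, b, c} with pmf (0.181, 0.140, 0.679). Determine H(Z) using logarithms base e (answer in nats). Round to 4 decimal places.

H(Z) = −Σ p·ln p.
  −(0.181)·ln(0.181) = 0.30938
  −(0.140)·ln(0.140) = 0.27526
  −(0.679)·ln(0.679) = 0.26286
Sum: 0.30938 + 0.27526 + 0.26286 = 0.8475 nats.

0.8475 nats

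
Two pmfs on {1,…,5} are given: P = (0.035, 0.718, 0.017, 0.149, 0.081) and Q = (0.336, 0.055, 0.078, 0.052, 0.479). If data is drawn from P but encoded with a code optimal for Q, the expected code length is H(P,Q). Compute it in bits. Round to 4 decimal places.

H(P,Q) = −Σ p·log₂ q.
  −0.035·log₂(0.336) = 0.05507
  −0.718·log₂(0.055) = 3.00442
  −0.017·log₂(0.078) = 0.06257
  −0.149·log₂(0.052) = 0.63554
  −0.081·log₂(0.479) = 0.08601
H(P,Q) = 3.8436 bits.

3.8436 bits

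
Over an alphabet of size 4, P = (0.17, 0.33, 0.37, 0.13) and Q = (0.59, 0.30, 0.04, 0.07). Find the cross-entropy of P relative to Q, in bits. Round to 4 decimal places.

H(P,Q) = −Σ p·log₂ q.
  −0.17·log₂(0.59) = 0.12941
  −0.33·log₂(0.30) = 0.57320
  −0.37·log₂(0.04) = 1.71823
  −0.13·log₂(0.07) = 0.49875
H(P,Q) = 2.9196 bits.

2.9196 bits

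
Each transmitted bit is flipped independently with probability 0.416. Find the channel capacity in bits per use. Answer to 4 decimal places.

Binary symmetric channel: C = 1 − h₂(ε) where h₂ is the binary entropy function.
h₂(0.416) = −0.416·log₂0.416 − 0.584·log₂0.584 = 0.9795.
C = 1 − 0.9795 = 0.0205 bits per channel use.

0.0205 bits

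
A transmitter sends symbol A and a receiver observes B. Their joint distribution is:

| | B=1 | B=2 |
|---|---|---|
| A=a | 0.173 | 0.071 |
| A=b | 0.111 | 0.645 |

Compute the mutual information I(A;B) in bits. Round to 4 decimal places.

Marginals: p(A) = (0.2440, 0.7560), p(B) = (0.2840, 0.7160).
I(A;B) = Σ p(x,y)·log₂[p(x,y)/(p(x)p(y))].
  (a,1): 0.173·log₂(2.4965) = 0.22835
  (a,2): 0.071·log₂(0.4064) = -0.09223
  (b,1): 0.111·log₂(0.5170) = -0.10565
  (b,2): 0.645·log₂(1.1916) = 0.16311
Sum = 0.1936 bits.

0.1936 bits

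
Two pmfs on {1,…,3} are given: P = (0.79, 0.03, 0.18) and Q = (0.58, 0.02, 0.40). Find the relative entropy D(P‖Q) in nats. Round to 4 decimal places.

0.1125 nats

D(P‖Q) = Σ p·ln(p/q).
  0.79·ln(0.79/0.58) = 0.24411
  0.03·ln(0.03/0.02) = 0.01216
  0.18·ln(0.18/0.40) = -0.14373
D(P‖Q) = 0.1125 nats.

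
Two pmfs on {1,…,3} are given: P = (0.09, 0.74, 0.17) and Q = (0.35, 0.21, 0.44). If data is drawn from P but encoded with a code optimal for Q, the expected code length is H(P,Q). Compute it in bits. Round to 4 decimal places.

H(P,Q) = −Σ p·log₂ q.
  −0.09·log₂(0.35) = 0.13631
  −0.74·log₂(0.21) = 1.66614
  −0.17·log₂(0.44) = 0.20135
H(P,Q) = 2.0038 bits.

2.0038 bits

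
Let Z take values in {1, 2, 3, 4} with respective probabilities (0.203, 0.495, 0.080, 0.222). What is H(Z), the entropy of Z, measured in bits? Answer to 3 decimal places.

1.743 bits

H(Z) = −Σ p·log₂ p.
  −(0.203)·log₂(0.203) = 0.4670
  −(0.495)·log₂(0.495) = 0.5022
  −(0.080)·log₂(0.080) = 0.2915
  −(0.222)·log₂(0.222) = 0.4820
Sum: 0.4670 + 0.5022 + 0.2915 + 0.4820 = 1.743 bits.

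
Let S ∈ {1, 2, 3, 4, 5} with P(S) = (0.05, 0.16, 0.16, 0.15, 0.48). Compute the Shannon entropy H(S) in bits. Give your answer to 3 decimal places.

1.981 bits

H(S) = −Σ p·log₂ p.
  −(0.05)·log₂(0.05) = 0.2161
  −(0.16)·log₂(0.16) = 0.4230
  −(0.16)·log₂(0.16) = 0.4230
  −(0.15)·log₂(0.15) = 0.4105
  −(0.48)·log₂(0.48) = 0.5083
Sum: 0.2161 + 0.4230 + 0.4230 + 0.4105 + 0.5083 = 1.981 bits.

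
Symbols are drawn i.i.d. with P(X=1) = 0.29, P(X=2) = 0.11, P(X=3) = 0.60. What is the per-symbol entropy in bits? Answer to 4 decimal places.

1.3104 bits

H(X) = −Σ p·log₂ p.
  −(0.29)·log₂(0.29) = 0.51790
  −(0.11)·log₂(0.11) = 0.35029
  −(0.60)·log₂(0.60) = 0.44218
Sum: 0.51790 + 0.35029 + 0.44218 = 1.3104 bits.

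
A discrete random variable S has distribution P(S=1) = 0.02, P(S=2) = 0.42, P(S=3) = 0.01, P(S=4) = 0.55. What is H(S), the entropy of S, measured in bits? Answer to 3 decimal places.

1.179 bits

H(S) = −Σ p·log₂ p.
  −(0.02)·log₂(0.02) = 0.1129
  −(0.42)·log₂(0.42) = 0.5256
  −(0.01)·log₂(0.01) = 0.0664
  −(0.55)·log₂(0.55) = 0.4744
Sum: 0.1129 + 0.5256 + 0.0664 + 0.4744 = 1.179 bits.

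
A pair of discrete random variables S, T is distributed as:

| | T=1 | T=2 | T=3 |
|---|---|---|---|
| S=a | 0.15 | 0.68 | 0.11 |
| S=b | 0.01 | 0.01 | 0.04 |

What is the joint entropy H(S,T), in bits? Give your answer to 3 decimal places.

H(S,T) = −Σ p(x,y)·log₂ p(x,y) over all 6 cells.
  cell (a,1): −0.15·log₂0.15 = 0.4105
  cell (a,2): −0.68·log₂0.68 = 0.3783
  cell (a,3): −0.11·log₂0.11 = 0.3503
  cell (b,1): −0.01·log₂0.01 = 0.0664
  cell (b,2): −0.01·log₂0.01 = 0.0664
  cell (b,3): −0.04·log₂0.04 = 0.1858
Sum = 1.458 bits.

1.458 bits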